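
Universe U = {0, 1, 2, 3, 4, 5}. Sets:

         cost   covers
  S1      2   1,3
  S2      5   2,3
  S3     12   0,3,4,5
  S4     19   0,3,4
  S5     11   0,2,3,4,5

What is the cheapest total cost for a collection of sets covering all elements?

S1, S5 cover every element at cost 2 + 11 = 13.
Any cover uses at least 2 sets; among all covering selections none totals below 13.

13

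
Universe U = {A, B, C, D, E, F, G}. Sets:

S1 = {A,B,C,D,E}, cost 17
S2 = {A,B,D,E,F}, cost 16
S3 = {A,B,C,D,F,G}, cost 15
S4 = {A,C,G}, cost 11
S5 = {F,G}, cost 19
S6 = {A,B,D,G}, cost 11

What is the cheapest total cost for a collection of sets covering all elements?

S2, S4 cover every element at cost 16 + 11 = 27.
Any cover uses at least 2 sets; among all covering selections none totals below 27.

27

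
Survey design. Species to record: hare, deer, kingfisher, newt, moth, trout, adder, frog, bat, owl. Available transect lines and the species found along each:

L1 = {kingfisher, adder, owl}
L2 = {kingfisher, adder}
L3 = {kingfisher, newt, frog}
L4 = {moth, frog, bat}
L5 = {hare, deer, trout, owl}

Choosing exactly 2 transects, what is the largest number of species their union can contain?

7

Choosing L3, L5 covers {hare, deer, kingfisher, newt, trout, frog, owl} — 7 species.
No choice of 2 transects does better; here moth, adder, bat are left uncovered.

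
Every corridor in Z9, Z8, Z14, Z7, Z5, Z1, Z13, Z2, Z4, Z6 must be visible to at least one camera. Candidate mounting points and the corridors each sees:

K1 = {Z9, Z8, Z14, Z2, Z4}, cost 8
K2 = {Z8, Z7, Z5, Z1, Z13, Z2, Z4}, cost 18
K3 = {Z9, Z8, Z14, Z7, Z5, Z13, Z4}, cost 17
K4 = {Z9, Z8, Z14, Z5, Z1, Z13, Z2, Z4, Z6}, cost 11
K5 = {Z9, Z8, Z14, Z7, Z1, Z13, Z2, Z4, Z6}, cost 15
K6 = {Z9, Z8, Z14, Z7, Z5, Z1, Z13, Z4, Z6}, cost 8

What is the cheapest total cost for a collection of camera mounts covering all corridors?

K1, K6 cover every corridor at cost 8 + 8 = 16.
Any cover uses at least 2 camera mounts; among all covering selections none totals below 16.

16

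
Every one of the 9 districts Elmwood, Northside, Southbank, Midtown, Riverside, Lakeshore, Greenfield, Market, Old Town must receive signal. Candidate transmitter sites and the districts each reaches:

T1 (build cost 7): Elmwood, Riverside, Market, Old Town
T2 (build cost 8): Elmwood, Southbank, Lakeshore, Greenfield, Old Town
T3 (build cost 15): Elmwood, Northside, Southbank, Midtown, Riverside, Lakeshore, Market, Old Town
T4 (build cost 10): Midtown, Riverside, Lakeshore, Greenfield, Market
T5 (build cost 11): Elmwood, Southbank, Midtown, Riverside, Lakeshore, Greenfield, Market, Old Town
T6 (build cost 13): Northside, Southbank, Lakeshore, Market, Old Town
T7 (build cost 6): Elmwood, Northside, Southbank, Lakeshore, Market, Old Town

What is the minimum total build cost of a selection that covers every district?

T4, T7 cover every district at build cost 10 + 6 = 16.
Any cover uses at least 2 transmitter sites; among all covering selections none totals below 16.

16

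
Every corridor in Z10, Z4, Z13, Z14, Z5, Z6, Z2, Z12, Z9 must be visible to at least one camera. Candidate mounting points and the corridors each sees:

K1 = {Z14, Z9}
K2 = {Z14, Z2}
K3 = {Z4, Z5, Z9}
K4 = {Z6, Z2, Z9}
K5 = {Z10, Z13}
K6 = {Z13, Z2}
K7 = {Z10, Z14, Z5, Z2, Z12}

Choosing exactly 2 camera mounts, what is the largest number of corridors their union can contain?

7

Choosing K3, K7 covers {Z10, Z4, Z14, Z5, Z2, Z12, Z9} — 7 corridors.
No choice of 2 camera mounts does better; here Z13, Z6 are left uncovered.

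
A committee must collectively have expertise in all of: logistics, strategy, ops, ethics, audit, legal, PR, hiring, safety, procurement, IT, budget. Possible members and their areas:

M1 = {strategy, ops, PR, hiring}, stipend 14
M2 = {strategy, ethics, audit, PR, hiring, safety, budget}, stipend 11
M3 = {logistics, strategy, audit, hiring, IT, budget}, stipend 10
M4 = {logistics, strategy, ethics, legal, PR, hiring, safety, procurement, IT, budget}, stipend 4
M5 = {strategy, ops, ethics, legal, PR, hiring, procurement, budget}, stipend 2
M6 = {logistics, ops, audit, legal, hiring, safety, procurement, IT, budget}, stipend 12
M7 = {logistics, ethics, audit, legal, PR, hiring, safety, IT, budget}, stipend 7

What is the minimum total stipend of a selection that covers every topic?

9

M5, M7 cover every topic at stipend 2 + 7 = 9.
Any cover uses at least 2 members; among all covering selections none totals below 9.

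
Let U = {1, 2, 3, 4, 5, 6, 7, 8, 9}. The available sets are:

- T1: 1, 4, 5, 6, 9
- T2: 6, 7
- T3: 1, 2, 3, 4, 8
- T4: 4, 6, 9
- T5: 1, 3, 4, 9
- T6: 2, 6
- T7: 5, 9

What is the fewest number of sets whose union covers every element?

T1, T2, T3 together cover {1, 2, 3, 4, 5, 6, 7, 8, 9} — every element.
No 2 of the 7 sets cover everything (all 21 pairs fall short), so 3 is minimum.

3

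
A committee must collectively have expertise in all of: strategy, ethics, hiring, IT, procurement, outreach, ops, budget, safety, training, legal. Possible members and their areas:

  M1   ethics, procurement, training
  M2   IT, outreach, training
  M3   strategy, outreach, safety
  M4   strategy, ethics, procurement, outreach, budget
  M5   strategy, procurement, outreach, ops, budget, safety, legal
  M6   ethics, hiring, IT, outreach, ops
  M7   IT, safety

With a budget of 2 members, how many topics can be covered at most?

10

Choosing M5, M6 covers {strategy, ethics, hiring, IT, procurement, outreach, ops, budget, safety, legal} — 10 topics.
No choice of 2 members does better; here training is left uncovered.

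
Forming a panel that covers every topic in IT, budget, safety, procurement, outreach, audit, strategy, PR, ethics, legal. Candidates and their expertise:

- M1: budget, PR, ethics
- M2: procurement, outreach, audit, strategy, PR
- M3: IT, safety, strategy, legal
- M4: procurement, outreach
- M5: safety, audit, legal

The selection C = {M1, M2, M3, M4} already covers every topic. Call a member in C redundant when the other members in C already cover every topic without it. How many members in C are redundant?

Drop M1: budget, ethics uncovered — not redundant.
Drop M2: audit uncovered — not redundant.
Drop M3: IT, safety, legal uncovered — not redundant.
Drop M4: the rest still cover every topic — redundant.
1 redundant: M4.

1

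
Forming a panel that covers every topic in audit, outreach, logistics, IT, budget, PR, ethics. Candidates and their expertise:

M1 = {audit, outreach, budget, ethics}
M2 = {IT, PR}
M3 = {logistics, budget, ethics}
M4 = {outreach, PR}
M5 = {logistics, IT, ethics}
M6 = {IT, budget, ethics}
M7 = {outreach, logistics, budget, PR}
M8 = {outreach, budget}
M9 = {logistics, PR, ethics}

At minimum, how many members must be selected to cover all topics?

M1, M2, M3 together cover {audit, outreach, logistics, IT, budget, PR, ethics} — every topic.
No 2 of the 9 members cover everything (all 36 pairs fall short), so 3 is minimum.

3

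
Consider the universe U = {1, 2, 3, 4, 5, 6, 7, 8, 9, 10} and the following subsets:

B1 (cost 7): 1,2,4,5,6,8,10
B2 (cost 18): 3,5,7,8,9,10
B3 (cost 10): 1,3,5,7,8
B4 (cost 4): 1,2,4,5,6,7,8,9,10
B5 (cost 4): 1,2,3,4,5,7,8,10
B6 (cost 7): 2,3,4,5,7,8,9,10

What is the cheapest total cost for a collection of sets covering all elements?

B4, B5 cover every element at cost 4 + 4 = 8.
Any cover uses at least 2 sets; among all covering selections none totals below 8.

8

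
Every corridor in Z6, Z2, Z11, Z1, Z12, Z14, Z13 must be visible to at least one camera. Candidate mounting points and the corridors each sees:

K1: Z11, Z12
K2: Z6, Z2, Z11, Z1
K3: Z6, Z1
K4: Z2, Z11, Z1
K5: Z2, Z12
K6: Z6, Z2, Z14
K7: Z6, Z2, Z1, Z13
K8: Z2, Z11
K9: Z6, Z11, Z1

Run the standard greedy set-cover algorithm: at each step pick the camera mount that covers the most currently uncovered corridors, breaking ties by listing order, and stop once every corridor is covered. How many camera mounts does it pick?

4

Pick 1: K2 covers 4 new corridors (Z6, Z2, Z11, Z1).
Pick 2: K1 covers 1 new corridors (Z12).
Pick 3: K6 covers 1 new corridors (Z14).
Pick 4: K7 covers 1 new corridors (Z13).
Greedy uses 4 camera mounts. (The true minimum is 3.)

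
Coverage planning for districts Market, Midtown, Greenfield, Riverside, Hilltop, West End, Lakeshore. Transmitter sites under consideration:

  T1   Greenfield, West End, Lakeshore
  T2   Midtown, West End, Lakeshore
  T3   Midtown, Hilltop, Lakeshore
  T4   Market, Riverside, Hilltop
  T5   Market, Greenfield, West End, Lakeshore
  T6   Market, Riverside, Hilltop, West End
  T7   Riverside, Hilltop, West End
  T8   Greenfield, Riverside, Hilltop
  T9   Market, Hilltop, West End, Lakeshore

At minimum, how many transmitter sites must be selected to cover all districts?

T1, T2, T4 together cover {Market, Midtown, Greenfield, Riverside, Hilltop, West End, Lakeshore} — every district.
No 2 of the 9 transmitter sites cover everything (all 36 pairs fall short), so 3 is minimum.

3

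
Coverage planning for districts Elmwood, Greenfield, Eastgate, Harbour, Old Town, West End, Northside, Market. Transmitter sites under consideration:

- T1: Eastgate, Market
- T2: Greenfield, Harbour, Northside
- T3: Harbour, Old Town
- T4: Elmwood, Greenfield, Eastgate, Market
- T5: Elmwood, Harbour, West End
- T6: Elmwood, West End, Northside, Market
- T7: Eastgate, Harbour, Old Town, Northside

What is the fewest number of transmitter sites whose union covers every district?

3

T2, T6, T7 together cover {Elmwood, Greenfield, Eastgate, Harbour, Old Town, West End, Northside, Market} — every district.
No 2 of the 7 transmitter sites cover everything (all 21 pairs fall short), so 3 is minimum.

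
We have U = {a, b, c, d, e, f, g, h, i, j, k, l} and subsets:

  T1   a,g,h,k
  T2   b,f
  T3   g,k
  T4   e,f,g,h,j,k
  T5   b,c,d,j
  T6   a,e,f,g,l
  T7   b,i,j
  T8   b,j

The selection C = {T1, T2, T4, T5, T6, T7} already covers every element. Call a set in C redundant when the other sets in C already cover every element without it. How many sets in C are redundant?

Drop T1: the rest still cover every element — redundant.
Drop T2: the rest still cover every element — redundant.
Drop T4: the rest still cover every element — redundant.
Drop T5: c, d uncovered — not redundant.
Drop T6: l uncovered — not redundant.
Drop T7: i uncovered — not redundant.
3 redundant: T1, T2, T4.

3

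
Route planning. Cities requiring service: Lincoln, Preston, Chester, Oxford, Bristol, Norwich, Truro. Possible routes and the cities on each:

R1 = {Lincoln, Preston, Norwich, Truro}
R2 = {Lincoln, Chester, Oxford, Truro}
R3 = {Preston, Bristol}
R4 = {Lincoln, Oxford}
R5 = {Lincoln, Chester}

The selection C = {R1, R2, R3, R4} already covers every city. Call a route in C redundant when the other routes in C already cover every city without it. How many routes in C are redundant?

1

Drop R1: Norwich uncovered — not redundant.
Drop R2: Chester uncovered — not redundant.
Drop R3: Bristol uncovered — not redundant.
Drop R4: the rest still cover every city — redundant.
1 redundant: R4.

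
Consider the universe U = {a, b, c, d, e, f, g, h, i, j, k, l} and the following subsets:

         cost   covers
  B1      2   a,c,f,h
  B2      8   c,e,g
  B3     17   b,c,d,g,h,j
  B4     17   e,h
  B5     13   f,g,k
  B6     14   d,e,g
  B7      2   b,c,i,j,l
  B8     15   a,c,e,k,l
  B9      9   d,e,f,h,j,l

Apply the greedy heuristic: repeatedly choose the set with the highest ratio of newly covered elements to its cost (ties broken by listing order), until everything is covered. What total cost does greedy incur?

34

Pick 1: B7 adds 5 new (b, c, i, j, l) at cost 2 (ratio 5/2).
Pick 2: B1 adds 3 new (a, f, h) at cost 2 (ratio 3/2).
Pick 3: B2 adds 2 new (e, g) at cost 8 (ratio 2/8).
Pick 4: B9 adds 1 new (d) at cost 9 (ratio 1/9).
Pick 5: B5 adds 1 new (k) at cost 13 (ratio 1/13).
Greedy total cost: 2 + 2 + 8 + 9 + 13 = 34. (The true optimum is 26, so greedy overshoots here.)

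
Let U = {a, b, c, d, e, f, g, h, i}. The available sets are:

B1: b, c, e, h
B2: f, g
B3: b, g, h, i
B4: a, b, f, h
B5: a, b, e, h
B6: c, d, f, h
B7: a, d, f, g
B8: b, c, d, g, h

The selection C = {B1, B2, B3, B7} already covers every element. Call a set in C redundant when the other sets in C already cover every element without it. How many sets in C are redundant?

1

Drop B1: c, e uncovered — not redundant.
Drop B2: the rest still cover every element — redundant.
Drop B3: i uncovered — not redundant.
Drop B7: a, d uncovered — not redundant.
1 redundant: B2.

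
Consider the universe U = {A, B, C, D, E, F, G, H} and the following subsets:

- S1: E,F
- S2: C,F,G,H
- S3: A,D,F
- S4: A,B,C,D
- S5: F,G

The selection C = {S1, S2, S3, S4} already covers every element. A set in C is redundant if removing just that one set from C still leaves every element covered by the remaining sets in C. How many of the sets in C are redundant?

1

Drop S1: E uncovered — not redundant.
Drop S2: G, H uncovered — not redundant.
Drop S3: the rest still cover every element — redundant.
Drop S4: B uncovered — not redundant.
1 redundant: S3.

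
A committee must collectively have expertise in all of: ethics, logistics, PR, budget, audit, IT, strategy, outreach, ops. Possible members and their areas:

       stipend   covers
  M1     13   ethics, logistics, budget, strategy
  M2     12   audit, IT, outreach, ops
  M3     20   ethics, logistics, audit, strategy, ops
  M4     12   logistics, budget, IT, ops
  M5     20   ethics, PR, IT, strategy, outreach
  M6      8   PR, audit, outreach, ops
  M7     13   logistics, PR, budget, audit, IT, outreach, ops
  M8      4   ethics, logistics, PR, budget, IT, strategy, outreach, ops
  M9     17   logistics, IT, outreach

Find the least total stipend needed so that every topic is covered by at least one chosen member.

12

M6, M8 cover every topic at stipend 8 + 4 = 12.
Any cover uses at least 2 members; among all covering selections none totals below 12.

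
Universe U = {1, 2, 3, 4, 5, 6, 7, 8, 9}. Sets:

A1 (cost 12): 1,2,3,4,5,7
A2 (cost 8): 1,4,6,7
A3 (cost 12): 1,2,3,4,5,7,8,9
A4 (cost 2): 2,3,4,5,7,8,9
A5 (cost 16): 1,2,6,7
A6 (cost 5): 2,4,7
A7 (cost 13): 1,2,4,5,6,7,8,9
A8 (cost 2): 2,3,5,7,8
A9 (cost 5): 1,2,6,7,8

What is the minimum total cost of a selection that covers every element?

A4, A9 cover every element at cost 2 + 5 = 7.
Any cover uses at least 2 sets; among all covering selections none totals below 7.

7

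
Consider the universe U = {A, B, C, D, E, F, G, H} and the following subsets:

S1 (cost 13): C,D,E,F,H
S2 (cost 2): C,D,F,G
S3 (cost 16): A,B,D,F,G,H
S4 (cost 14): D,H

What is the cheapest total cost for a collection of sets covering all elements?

29

S1, S3 cover every element at cost 13 + 16 = 29.
Any cover uses at least 2 sets; among all covering selections none totals below 29.
Greedy by coverage-per-cost would pick S2, S3, S1 for 31 — worse than the optimum 29.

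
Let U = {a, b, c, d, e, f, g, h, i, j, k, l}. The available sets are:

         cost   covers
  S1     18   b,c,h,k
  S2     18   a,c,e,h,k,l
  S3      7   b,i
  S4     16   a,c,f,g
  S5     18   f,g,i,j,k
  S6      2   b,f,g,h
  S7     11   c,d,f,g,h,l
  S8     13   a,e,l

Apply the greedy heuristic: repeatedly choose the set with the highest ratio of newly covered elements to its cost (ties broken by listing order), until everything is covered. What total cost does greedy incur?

56

Pick 1: S6 adds 4 new (b, f, g, h) at cost 2 (ratio 4/2).
Pick 2: S2 adds 5 new (a, c, e, k, l) at cost 18 (ratio 5/18).
Pick 3: S3 adds 1 new (i) at cost 7 (ratio 1/7).
Pick 4: S7 adds 1 new (d) at cost 11 (ratio 1/11).
Pick 5: S5 adds 1 new (j) at cost 18 (ratio 1/18).
Greedy total cost: 2 + 18 + 7 + 11 + 18 = 56. (The true optimum is 44, so greedy overshoots here.)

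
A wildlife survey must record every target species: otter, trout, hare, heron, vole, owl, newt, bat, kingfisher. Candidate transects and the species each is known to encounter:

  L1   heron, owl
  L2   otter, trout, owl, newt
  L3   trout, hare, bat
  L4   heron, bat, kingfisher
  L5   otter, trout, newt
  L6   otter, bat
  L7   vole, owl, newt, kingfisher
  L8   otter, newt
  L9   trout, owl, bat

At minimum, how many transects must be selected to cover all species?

L1, L2, L3, L7 together cover {otter, trout, hare, heron, vole, owl, newt, bat, kingfisher} — every species.
No 3 of the 9 transects cover everything (all 84 triples fall short), so 4 is minimum.

4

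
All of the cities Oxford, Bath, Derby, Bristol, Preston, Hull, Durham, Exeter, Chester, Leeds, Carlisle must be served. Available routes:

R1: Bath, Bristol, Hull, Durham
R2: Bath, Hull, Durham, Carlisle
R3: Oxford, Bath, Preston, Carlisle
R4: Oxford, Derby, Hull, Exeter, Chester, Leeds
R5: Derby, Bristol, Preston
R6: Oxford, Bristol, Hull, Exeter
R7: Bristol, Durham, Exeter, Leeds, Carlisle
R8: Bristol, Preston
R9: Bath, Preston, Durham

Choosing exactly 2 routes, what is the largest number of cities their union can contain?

Choosing R1, R4 covers {Oxford, Bath, Derby, Bristol, Hull, Durham, Exeter, Chester, Leeds} — 9 cities.
No choice of 2 routes does better; here Preston, Carlisle are left uncovered.

9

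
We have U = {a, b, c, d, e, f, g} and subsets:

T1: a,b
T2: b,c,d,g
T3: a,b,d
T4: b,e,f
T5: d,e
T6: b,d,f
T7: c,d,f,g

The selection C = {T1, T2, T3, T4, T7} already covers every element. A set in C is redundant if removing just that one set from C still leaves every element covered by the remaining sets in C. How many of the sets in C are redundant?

Drop T1: the rest still cover every element — redundant.
Drop T2: the rest still cover every element — redundant.
Drop T3: the rest still cover every element — redundant.
Drop T4: e uncovered — not redundant.
Drop T7: the rest still cover every element — redundant.
4 redundant: T1, T2, T3, T7.

4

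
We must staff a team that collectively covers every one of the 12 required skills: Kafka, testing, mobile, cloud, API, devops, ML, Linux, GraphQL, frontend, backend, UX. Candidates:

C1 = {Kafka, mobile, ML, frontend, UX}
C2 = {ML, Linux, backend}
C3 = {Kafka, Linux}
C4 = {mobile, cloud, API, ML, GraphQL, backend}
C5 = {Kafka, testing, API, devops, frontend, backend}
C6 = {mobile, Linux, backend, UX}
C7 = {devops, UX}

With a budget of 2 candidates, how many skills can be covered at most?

Choosing C4, C5 covers {Kafka, testing, mobile, cloud, API, devops, ML, GraphQL, frontend, backend} — 10 skills.
No choice of 2 candidates does better; here Linux, UX are left uncovered.

10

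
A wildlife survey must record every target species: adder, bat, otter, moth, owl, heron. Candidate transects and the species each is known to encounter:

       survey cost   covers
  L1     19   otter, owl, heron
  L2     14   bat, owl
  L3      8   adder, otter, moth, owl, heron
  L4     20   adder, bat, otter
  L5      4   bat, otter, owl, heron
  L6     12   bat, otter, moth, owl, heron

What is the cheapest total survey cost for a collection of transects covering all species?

12

L3, L5 cover every species at survey cost 8 + 4 = 12.
Any cover uses at least 2 transects; among all covering selections none totals below 12.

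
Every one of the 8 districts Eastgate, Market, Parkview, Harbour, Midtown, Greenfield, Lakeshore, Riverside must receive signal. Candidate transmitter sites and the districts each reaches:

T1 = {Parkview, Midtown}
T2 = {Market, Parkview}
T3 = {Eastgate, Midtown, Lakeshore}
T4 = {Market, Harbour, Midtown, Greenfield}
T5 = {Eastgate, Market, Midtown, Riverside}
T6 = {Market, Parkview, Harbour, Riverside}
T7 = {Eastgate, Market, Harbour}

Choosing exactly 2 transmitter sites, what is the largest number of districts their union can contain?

7

Choosing T3, T6 covers {Eastgate, Market, Parkview, Harbour, Midtown, Lakeshore, Riverside} — 7 districts.
No choice of 2 transmitter sites does better; here Greenfield is left uncovered.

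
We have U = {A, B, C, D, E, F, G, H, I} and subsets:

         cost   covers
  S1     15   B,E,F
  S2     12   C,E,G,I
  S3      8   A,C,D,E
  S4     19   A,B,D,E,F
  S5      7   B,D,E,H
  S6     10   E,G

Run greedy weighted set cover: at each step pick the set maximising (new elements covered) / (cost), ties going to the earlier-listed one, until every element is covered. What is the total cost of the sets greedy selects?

42

Pick 1: S5 adds 4 new (B, D, E, H) at cost 7 (ratio 4/7).
Pick 2: S2 adds 3 new (C, G, I) at cost 12 (ratio 3/12).
Pick 3: S3 adds 1 new (A) at cost 8 (ratio 1/8).
Pick 4: S1 adds 1 new (F) at cost 15 (ratio 1/15).
Greedy total cost: 7 + 12 + 8 + 15 = 42. (The true optimum is 38, so greedy overshoots here.)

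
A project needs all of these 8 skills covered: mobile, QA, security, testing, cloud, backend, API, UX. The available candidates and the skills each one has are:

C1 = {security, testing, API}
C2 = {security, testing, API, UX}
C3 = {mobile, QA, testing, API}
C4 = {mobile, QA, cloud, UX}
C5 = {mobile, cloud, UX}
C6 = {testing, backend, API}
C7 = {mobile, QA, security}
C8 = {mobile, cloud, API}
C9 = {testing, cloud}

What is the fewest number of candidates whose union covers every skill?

C1, C4, C6 together cover {mobile, QA, security, testing, cloud, backend, API, UX} — every skill.
No 2 of the 9 candidates cover everything (all 36 pairs fall short), so 3 is minimum.

3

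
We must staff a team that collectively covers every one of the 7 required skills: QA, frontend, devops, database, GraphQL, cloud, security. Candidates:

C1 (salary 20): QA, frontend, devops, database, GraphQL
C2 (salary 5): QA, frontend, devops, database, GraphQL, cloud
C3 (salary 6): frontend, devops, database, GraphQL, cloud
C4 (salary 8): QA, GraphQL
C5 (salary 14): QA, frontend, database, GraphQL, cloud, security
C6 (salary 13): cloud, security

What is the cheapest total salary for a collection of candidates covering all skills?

C2, C6 cover every skill at salary 5 + 13 = 18.
Any cover uses at least 2 candidates; among all covering selections none totals below 18.

18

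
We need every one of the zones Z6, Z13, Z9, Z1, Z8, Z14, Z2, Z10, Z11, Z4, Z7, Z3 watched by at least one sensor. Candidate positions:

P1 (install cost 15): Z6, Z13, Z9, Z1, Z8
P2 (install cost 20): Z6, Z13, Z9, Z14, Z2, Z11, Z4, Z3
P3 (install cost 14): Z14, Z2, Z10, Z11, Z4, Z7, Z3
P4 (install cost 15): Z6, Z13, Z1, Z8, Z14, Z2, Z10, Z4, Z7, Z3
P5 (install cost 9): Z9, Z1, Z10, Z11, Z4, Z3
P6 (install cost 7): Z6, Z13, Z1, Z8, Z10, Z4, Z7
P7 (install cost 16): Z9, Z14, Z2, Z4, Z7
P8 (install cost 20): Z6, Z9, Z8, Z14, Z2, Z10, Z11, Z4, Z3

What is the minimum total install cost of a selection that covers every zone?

24

P4, P5 cover every zone at install cost 15 + 9 = 24.
Any cover uses at least 2 sensor positions; among all covering selections none totals below 24.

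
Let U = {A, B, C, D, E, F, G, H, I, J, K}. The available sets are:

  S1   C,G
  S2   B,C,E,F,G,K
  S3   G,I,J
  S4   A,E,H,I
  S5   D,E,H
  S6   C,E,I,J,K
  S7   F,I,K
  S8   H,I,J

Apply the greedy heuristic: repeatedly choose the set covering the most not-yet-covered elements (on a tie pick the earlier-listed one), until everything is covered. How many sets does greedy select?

Pick 1: S2 covers 6 new elements (B, C, E, F, G, K).
Pick 2: S4 covers 3 new elements (A, H, I).
Pick 3: S3 covers 1 new elements (J).
Pick 4: S5 covers 1 new elements (D).
Greedy uses 4 sets.

4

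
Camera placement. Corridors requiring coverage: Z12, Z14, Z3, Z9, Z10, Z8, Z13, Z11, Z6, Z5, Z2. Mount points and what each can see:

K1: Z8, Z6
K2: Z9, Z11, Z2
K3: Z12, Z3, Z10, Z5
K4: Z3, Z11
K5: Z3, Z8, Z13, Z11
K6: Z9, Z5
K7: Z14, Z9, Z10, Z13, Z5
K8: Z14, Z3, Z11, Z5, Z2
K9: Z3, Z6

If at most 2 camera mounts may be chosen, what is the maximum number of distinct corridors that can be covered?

8

Choosing K5, K7 covers {Z14, Z3, Z9, Z10, Z8, Z13, Z11, Z5} — 8 corridors.
No choice of 2 camera mounts does better; here Z12, Z6, Z2 are left uncovered.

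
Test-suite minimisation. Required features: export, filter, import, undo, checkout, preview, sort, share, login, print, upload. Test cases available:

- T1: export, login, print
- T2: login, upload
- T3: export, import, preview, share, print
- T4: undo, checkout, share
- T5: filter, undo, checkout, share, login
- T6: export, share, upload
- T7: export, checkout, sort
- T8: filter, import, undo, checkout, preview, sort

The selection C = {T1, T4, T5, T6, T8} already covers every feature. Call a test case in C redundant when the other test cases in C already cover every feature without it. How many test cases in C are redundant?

Drop T1: print uncovered — not redundant.
Drop T4: the rest still cover every feature — redundant.
Drop T5: the rest still cover every feature — redundant.
Drop T6: upload uncovered — not redundant.
Drop T8: import, preview, sort uncovered — not redundant.
2 redundant: T4, T5.

2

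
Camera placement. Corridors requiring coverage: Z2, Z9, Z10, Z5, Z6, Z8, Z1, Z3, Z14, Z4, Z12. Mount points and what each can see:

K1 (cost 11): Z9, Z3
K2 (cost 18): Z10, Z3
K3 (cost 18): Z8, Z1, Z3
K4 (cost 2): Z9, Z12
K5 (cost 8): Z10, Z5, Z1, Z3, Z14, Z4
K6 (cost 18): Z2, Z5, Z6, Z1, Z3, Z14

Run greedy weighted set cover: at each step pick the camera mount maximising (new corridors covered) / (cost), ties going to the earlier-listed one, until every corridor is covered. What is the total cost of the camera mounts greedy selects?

Pick 1: K4 adds 2 new (Z9, Z12) at cost 2 (ratio 2/2).
Pick 2: K5 adds 6 new (Z10, Z5, Z1, Z3, Z14, Z4) at cost 8 (ratio 6/8).
Pick 3: K6 adds 2 new (Z2, Z6) at cost 18 (ratio 2/18).
Pick 4: K3 adds 1 new (Z8) at cost 18 (ratio 1/18).
Greedy total cost: 2 + 8 + 18 + 18 = 46.

46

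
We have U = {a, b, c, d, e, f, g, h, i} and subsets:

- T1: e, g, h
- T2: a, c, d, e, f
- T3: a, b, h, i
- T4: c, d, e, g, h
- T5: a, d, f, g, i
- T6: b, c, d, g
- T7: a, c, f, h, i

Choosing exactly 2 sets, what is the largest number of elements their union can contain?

Choosing T2, T3 covers {a, b, c, d, e, f, h, i} — 8 elements.
No choice of 2 sets does better; here g is left uncovered.

8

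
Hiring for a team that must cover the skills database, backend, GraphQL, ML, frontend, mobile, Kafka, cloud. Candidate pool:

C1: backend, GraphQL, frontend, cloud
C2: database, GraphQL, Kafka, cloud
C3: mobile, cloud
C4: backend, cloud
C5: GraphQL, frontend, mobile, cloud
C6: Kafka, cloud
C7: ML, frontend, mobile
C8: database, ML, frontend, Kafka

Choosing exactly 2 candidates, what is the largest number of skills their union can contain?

Choosing C1, C8 covers {database, backend, GraphQL, ML, frontend, Kafka, cloud} — 7 skills.
No choice of 2 candidates does better; here mobile is left uncovered.

7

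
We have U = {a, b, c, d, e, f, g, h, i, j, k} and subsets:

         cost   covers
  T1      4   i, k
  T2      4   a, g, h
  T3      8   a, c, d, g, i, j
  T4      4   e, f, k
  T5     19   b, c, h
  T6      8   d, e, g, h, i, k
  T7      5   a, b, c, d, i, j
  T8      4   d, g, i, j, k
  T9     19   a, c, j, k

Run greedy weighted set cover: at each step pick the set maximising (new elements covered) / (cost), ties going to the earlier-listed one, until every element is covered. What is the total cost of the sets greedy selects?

Pick 1: T8 adds 5 new (d, g, i, j, k) at cost 4 (ratio 5/4).
Pick 2: T7 adds 3 new (a, b, c) at cost 5 (ratio 3/5).
Pick 3: T4 adds 2 new (e, f) at cost 4 (ratio 2/4).
Pick 4: T2 adds 1 new (h) at cost 4 (ratio 1/4).
Greedy total cost: 4 + 5 + 4 + 4 = 17. (The true optimum is 13, so greedy overshoots here.)

17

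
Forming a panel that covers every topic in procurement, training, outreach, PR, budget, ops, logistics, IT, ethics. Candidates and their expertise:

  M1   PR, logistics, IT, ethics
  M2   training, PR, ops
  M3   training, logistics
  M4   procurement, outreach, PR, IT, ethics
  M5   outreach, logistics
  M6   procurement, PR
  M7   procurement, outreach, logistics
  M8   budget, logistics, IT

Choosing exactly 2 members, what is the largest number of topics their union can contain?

7

Choosing M2, M4 covers {procurement, training, outreach, PR, ops, IT, ethics} — 7 topics.
No choice of 2 members does better; here budget, logistics are left uncovered.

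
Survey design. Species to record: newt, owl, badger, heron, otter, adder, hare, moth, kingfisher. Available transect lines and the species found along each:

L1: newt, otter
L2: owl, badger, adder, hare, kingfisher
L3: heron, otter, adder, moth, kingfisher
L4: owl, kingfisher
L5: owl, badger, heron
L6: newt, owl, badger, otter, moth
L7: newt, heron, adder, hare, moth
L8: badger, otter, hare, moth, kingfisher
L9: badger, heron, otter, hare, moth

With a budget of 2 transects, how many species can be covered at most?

8

Choosing L2, L3 covers {owl, badger, heron, otter, adder, hare, moth, kingfisher} — 8 species.
No choice of 2 transects does better; here newt is left uncovered.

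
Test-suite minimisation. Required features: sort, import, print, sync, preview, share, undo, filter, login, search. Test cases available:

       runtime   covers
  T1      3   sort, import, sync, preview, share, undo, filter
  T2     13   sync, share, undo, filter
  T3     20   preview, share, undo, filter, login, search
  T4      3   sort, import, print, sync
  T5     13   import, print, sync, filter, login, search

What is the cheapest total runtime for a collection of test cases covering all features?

T1, T5 cover every feature at runtime 3 + 13 = 16.
Any cover uses at least 2 test cases; among all covering selections none totals below 16.
Greedy by coverage-per-runtime would pick T1, T4, T5 for 19 — worse than the optimum 16.

16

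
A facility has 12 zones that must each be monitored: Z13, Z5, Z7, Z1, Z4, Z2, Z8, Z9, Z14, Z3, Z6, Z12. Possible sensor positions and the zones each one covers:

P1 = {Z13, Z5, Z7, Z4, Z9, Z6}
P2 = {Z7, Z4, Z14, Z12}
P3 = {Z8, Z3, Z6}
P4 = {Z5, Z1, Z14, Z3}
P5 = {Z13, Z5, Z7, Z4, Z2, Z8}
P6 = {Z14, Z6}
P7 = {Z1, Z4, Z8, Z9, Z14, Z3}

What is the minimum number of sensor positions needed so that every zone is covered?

4

P1, P2, P4, P5 together cover {Z13, Z5, Z7, Z1, Z4, Z2, Z8, Z9, Z14, Z3, Z6, Z12} — every zone.
No 3 of the 7 sensor positions cover everything (all 35 triples fall short), so 4 is minimum.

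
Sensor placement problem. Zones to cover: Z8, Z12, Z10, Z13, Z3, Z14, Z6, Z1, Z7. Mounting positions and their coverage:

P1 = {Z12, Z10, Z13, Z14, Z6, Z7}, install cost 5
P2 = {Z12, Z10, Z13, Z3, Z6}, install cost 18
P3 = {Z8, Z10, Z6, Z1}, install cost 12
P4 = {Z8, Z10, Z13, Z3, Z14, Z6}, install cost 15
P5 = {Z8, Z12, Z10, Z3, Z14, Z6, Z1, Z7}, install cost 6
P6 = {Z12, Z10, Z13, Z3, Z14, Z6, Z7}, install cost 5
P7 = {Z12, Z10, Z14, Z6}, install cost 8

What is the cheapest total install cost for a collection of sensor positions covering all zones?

11

P1, P5 cover every zone at install cost 5 + 6 = 11.
Any cover uses at least 2 sensor positions; among all covering selections none totals below 11.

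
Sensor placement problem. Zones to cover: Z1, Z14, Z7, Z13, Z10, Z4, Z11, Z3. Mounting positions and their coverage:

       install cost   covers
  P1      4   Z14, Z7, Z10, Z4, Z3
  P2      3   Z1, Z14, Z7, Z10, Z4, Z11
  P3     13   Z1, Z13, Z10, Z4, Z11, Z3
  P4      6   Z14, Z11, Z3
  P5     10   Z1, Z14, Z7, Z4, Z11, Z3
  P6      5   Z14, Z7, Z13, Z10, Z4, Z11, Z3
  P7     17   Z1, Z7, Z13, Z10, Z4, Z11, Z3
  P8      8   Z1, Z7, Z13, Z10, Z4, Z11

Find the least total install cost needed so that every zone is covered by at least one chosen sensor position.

P2, P6 cover every zone at install cost 3 + 5 = 8.
Any cover uses at least 2 sensor positions; among all covering selections none totals below 8.

8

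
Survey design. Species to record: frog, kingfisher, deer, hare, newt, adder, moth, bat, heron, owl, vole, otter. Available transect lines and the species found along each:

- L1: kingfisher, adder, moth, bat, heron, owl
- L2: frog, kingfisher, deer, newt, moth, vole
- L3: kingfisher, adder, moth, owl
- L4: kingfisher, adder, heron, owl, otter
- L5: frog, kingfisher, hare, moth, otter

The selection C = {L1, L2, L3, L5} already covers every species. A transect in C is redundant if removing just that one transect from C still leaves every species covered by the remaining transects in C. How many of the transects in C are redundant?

Drop L1: bat, heron uncovered — not redundant.
Drop L2: deer, newt, vole uncovered — not redundant.
Drop L3: the rest still cover every species — redundant.
Drop L5: hare, otter uncovered — not redundant.
1 redundant: L3.

1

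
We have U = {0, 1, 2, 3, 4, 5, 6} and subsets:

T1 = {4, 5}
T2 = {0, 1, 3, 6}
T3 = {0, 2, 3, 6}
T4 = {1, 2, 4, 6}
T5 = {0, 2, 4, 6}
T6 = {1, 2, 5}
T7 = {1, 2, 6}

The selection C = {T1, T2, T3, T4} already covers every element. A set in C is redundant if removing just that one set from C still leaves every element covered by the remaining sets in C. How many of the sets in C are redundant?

Drop T1: 5 uncovered — not redundant.
Drop T2: the rest still cover every element — redundant.
Drop T3: the rest still cover every element — redundant.
Drop T4: the rest still cover every element — redundant.
3 redundant: T2, T3, T4.

3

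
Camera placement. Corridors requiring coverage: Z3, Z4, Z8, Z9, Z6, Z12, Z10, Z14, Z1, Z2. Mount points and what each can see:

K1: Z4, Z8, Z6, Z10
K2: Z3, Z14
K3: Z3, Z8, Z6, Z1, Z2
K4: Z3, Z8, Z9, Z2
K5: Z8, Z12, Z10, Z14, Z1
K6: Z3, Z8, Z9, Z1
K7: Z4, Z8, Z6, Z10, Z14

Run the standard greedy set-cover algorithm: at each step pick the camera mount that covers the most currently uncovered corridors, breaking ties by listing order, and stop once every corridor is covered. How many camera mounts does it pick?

Pick 1: K3 covers 5 new corridors (Z3, Z8, Z6, Z1, Z2).
Pick 2: K5 covers 3 new corridors (Z12, Z10, Z14).
Pick 3: K1 covers 1 new corridors (Z4).
Pick 4: K4 covers 1 new corridors (Z9).
Greedy uses 4 camera mounts. (The true minimum is 3.)

4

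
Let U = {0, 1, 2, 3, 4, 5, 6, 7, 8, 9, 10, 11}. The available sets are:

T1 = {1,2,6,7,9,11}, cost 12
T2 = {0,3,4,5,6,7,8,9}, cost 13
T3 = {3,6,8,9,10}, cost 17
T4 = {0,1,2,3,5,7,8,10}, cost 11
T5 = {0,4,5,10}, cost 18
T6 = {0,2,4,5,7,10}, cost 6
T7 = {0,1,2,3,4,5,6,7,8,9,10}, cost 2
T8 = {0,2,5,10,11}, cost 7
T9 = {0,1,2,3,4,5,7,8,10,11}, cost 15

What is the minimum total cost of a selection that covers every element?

9

T7, T8 cover every element at cost 2 + 7 = 9.
Any cover uses at least 2 sets; among all covering selections none totals below 9.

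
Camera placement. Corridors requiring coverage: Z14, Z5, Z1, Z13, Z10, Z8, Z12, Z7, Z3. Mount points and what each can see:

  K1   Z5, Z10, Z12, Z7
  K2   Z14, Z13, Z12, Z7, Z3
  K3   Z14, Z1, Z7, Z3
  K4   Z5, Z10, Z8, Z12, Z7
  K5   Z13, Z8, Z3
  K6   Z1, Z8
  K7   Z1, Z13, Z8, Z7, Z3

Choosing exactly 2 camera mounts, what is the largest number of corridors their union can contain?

8

Choosing K1, K7 covers {Z5, Z1, Z13, Z10, Z8, Z12, Z7, Z3} — 8 corridors.
No choice of 2 camera mounts does better; here Z14 is left uncovered.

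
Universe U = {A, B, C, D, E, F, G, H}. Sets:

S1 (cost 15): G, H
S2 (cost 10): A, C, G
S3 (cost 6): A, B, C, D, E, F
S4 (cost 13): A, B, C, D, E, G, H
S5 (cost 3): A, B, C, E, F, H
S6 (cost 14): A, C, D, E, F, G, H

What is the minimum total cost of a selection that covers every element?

S4, S5 cover every element at cost 13 + 3 = 16.
Any cover uses at least 2 sets; among all covering selections none totals below 16.
Greedy by coverage-per-cost would pick S5, S3, S2 for 19 — worse than the optimum 16.

16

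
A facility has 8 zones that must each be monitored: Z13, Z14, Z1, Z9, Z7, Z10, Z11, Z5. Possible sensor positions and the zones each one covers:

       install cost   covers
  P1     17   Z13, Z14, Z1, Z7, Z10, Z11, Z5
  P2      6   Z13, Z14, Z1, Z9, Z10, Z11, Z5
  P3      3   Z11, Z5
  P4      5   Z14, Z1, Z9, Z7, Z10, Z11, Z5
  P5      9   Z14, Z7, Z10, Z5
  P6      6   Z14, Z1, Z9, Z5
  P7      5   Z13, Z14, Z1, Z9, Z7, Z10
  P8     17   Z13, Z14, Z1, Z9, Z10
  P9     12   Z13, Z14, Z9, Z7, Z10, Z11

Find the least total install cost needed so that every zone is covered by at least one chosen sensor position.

8

P3, P7 cover every zone at install cost 3 + 5 = 8.
Any cover uses at least 2 sensor positions; among all covering selections none totals below 8.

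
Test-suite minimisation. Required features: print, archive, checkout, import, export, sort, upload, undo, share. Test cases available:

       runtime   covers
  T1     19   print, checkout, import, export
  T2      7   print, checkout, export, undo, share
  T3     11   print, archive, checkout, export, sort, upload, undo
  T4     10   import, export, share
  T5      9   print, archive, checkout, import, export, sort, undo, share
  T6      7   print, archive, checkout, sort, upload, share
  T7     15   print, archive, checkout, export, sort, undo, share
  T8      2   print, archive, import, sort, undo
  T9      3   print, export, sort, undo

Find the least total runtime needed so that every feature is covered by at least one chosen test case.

12

T6, T8, T9 cover every feature at runtime 7 + 2 + 3 = 12.
Any cover uses at least 2 test cases; among all covering selections none totals below 12.
Greedy by coverage-per-runtime would pick T8, T2, T6 for 16 — worse than the optimum 12.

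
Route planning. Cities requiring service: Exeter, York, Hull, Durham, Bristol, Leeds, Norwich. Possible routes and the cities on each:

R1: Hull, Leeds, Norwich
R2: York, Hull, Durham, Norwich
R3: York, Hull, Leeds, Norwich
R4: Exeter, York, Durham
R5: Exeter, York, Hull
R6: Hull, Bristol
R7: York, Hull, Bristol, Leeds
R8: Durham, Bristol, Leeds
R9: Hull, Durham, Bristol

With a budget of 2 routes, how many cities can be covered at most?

Choosing R1, R4 covers {Exeter, York, Hull, Durham, Leeds, Norwich} — 6 cities.
No choice of 2 routes does better; here Bristol is left uncovered.

6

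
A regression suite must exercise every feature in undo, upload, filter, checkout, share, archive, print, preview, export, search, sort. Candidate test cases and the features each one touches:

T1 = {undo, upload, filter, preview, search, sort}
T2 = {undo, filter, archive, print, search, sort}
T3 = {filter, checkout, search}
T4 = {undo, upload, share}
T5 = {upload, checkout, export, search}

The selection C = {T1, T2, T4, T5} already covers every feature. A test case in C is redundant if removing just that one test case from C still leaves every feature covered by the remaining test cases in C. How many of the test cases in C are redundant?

0

Drop T1: preview uncovered — not redundant.
Drop T2: archive, print uncovered — not redundant.
Drop T4: share uncovered — not redundant.
Drop T5: checkout, export uncovered — not redundant.
None of the test cases in C is redundant.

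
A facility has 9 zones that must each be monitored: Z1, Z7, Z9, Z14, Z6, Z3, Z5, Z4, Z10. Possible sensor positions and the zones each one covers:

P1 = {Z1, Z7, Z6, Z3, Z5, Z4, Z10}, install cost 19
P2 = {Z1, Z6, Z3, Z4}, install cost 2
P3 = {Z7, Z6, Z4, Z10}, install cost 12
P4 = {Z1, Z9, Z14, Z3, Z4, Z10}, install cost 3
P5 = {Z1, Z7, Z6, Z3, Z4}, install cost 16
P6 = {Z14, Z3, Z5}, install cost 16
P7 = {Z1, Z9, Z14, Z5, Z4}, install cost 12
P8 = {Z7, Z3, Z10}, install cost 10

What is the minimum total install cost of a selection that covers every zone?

22

P1, P4 cover every zone at install cost 19 + 3 = 22.
Any cover uses at least 2 sensor positions; among all covering selections none totals below 22.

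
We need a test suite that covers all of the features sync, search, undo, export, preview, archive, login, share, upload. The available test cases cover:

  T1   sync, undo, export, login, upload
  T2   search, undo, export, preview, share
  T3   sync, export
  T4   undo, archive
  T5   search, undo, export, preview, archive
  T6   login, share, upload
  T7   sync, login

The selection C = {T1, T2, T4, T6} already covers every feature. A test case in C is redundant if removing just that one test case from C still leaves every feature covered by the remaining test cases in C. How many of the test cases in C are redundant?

1

Drop T1: sync uncovered — not redundant.
Drop T2: search, preview uncovered — not redundant.
Drop T4: archive uncovered — not redundant.
Drop T6: the rest still cover every feature — redundant.
1 redundant: T6.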